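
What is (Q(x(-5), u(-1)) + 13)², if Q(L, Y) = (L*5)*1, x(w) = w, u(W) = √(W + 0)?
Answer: 144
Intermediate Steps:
u(W) = √W
Q(L, Y) = 5*L (Q(L, Y) = (5*L)*1 = 5*L)
(Q(x(-5), u(-1)) + 13)² = (5*(-5) + 13)² = (-25 + 13)² = (-12)² = 144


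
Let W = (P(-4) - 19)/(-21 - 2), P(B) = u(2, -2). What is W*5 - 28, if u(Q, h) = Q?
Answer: -559/23 ≈ -24.304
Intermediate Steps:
P(B) = 2
W = 17/23 (W = (2 - 19)/(-21 - 2) = -17/(-23) = -17*(-1/23) = 17/23 ≈ 0.73913)
W*5 - 28 = (17/23)*5 - 28 = 85/23 - 28 = -559/23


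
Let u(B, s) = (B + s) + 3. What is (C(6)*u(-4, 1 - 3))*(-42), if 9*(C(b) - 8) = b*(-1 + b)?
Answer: 1428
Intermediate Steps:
u(B, s) = 3 + B + s
C(b) = 8 + b*(-1 + b)/9 (C(b) = 8 + (b*(-1 + b))/9 = 8 + b*(-1 + b)/9)
(C(6)*u(-4, 1 - 3))*(-42) = ((8 - ⅑*6 + (⅑)*6²)*(3 - 4 + (1 - 3)))*(-42) = ((8 - ⅔ + (⅑)*36)*(3 - 4 - 2))*(-42) = ((8 - ⅔ + 4)*(-3))*(-42) = ((34/3)*(-3))*(-42) = -34*(-42) = 1428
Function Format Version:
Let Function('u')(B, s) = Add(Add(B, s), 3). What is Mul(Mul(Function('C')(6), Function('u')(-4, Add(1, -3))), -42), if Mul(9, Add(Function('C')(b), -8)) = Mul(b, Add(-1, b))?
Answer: 1428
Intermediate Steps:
Function('u')(B, s) = Add(3, B, s)
Function('C')(b) = Add(8, Mul(Rational(1, 9), b, Add(-1, b))) (Function('C')(b) = Add(8, Mul(Rational(1, 9), Mul(b, Add(-1, b)))) = Add(8, Mul(Rational(1, 9), b, Add(-1, b))))
Mul(Mul(Function('C')(6), Function('u')(-4, Add(1, -3))), -42) = Mul(Mul(Add(8, Mul(Rational(-1, 9), 6), Mul(Rational(1, 9), Pow(6, 2))), Add(3, -4, Add(1, -3))), -42) = Mul(Mul(Add(8, Rational(-2, 3), Mul(Rational(1, 9), 36)), Add(3, -4, -2)), -42) = Mul(Mul(Add(8, Rational(-2, 3), 4), -3), -42) = Mul(Mul(Rational(34, 3), -3), -42) = Mul(-34, -42) = 1428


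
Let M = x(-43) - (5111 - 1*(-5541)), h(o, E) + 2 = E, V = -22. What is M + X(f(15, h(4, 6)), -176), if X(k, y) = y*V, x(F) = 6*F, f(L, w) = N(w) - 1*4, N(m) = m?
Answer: -7038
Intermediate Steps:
h(o, E) = -2 + E
f(L, w) = -4 + w (f(L, w) = w - 1*4 = w - 4 = -4 + w)
X(k, y) = -22*y (X(k, y) = y*(-22) = -22*y)
M = -10910 (M = 6*(-43) - (5111 - 1*(-5541)) = -258 - (5111 + 5541) = -258 - 1*10652 = -258 - 10652 = -10910)
M + X(f(15, h(4, 6)), -176) = -10910 - 22*(-176) = -10910 + 3872 = -7038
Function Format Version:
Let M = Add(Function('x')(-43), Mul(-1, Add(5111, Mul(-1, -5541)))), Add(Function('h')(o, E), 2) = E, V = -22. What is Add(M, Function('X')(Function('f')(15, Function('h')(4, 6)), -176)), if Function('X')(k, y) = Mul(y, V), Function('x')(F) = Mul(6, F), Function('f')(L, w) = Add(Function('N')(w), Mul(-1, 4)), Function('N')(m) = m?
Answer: -7038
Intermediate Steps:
Function('h')(o, E) = Add(-2, E)
Function('f')(L, w) = Add(-4, w) (Function('f')(L, w) = Add(w, Mul(-1, 4)) = Add(w, -4) = Add(-4, w))
Function('X')(k, y) = Mul(-22, y) (Function('X')(k, y) = Mul(y, -22) = Mul(-22, y))
M = -10910 (M = Add(Mul(6, -43), Mul(-1, Add(5111, Mul(-1, -5541)))) = Add(-258, Mul(-1, Add(5111, 5541))) = Add(-258, Mul(-1, 10652)) = Add(-258, -10652) = -10910)
Add(M, Function('X')(Function('f')(15, Function('h')(4, 6)), -176)) = Add(-10910, Mul(-22, -176)) = Add(-10910, 3872) = -7038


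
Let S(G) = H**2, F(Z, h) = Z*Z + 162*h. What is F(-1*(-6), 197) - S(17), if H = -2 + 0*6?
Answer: 31946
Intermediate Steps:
H = -2 (H = -2 + 0 = -2)
F(Z, h) = Z**2 + 162*h
S(G) = 4 (S(G) = (-2)**2 = 4)
F(-1*(-6), 197) - S(17) = ((-1*(-6))**2 + 162*197) - 1*4 = (6**2 + 31914) - 4 = (36 + 31914) - 4 = 31950 - 4 = 31946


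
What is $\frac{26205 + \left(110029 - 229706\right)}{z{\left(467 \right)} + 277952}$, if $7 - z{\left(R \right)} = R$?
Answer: $- \frac{23368}{69373} \approx -0.33685$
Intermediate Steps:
$z{\left(R \right)} = 7 - R$
$\frac{26205 + \left(110029 - 229706\right)}{z{\left(467 \right)} + 277952} = \frac{26205 + \left(110029 - 229706\right)}{\left(7 - 467\right) + 277952} = \frac{26205 - 119677}{-460 + 277952} = - \frac{93472}{277492} = \left(-93472\right) \frac{1}{277492} = - \frac{23368}{69373}$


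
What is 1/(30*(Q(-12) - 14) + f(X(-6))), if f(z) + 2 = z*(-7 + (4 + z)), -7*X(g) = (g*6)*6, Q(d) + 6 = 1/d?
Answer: 98/24999 ≈ 0.0039202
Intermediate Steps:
Q(d) = -6 + 1/d
X(g) = -36*g/7 (X(g) = -g*6*6/7 = -6*g*6/7 = -36*g/7)
f(z) = -2 + z*(-3 + z) (f(z) = -2 + z*(-7 + (4 + z)) = -2 + z*(-3 + z))
1/(30*(Q(-12) - 14) + f(X(-6))) = 1/(30*((-6 + 1/(-12)) - 14) + (-2 + (-36/7*(-6))² - (-108)*(-6)/7)) = 1/(30*((-6 - 1/12) - 14) + (-2 + (216/7)² - 3*216/7)) = 1/(30*(-73/12 - 14) + (-2 + 46656/49 - 648/7)) = 1/(30*(-241/12) + 42022/49) = 1/(-1205/2 + 42022/49) = 1/(24999/98) = 98/24999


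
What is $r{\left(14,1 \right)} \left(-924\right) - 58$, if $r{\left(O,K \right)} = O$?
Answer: $-12994$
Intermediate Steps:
$r{\left(14,1 \right)} \left(-924\right) - 58 = 14 \left(-924\right) - 58 = -12936 + \left(-238 + \left(-130 + 310\right)\right) = -12936 + \left(-238 + 180\right) = -12936 - 58 = -12994$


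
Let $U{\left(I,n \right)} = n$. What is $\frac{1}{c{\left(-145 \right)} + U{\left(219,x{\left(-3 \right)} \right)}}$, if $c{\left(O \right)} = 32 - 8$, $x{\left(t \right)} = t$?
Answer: $\frac{1}{21} \approx 0.047619$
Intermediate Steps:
$c{\left(O \right)} = 24$ ($c{\left(O \right)} = 32 - 8 = 24$)
$\frac{1}{c{\left(-145 \right)} + U{\left(219,x{\left(-3 \right)} \right)}} = \frac{1}{24 - 3} = \frac{1}{21}$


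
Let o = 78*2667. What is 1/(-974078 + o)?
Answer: -1/766052 ≈ -1.3054e-6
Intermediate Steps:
o = 208026
1/(-974078 + o) = 1/(-974078 + 208026) = 1/(-766052) = -1/766052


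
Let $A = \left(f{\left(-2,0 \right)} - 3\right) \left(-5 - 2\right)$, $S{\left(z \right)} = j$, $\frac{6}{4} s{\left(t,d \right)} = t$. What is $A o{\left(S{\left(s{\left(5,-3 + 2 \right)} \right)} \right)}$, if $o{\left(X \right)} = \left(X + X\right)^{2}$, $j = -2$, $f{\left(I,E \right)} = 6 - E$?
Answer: $-336$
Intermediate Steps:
$s{\left(t,d \right)} = \frac{2 t}{3}$
$S{\left(z \right)} = -2$
$o{\left(X \right)} = 4 X^{2}$ ($o{\left(X \right)} = \left(2 X\right)^{2} = 4 X^{2}$)
$A = -21$ ($A = \left(\left(6 - 0\right) - 3\right) \left(-5 - 2\right) = \left(\left(6 + 0\right) - 3\right) \left(-7\right) = \left(6 - 3\right) \left(-7\right) = 3 \left(-7\right) = -21$)
$A o{\left(S{\left(s{\left(5,-3 + 2 \right)} \right)} \right)} = - 21 \cdot 4 \left(-2\right)^{2} = - 21 \cdot 4 \cdot 4 = \left(-21\right) 16 = -336$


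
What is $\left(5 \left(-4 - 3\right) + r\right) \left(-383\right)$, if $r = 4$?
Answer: $11873$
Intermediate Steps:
$\left(5 \left(-4 - 3\right) + r\right) \left(-383\right) = \left(5 \left(-4 - 3\right) + 4\right) \left(-383\right) = \left(5 \left(-7\right) + 4\right) \left(-383\right) = \left(-35 + 4\right) \left(-383\right) = \left(-31\right) \left(-383\right) = 11873$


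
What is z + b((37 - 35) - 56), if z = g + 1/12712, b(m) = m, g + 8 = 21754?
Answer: 275748705/12712 ≈ 21692.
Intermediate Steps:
g = 21746 (g = -8 + 21754 = 21746)
z = 276435153/12712 (z = 21746 + 1/12712 = 276435153/12712 ≈ 21746.)
z + b((37 - 35) - 56) = 276435153/12712 + ((37 - 35) - 56) = 276435153/12712 + (2 - 56) = 276435153/12712 - 54 = 275748705/12712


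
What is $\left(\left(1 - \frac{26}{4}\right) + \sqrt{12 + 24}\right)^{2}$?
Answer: $\frac{1}{4} \approx 0.25$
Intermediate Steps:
$\left(\left(1 - \frac{26}{4}\right) + \sqrt{12 + 24}\right)^{2} = \left(\left(1 - 26 \cdot \frac{1}{4}\right) + \sqrt{36}\right)^{2} = \left(\left(1 - \frac{13}{2}\right) + 6\right)^{2} = \left(- \frac{11}{2} + 6\right)^{2} = \left(\frac{1}{2}\right)^{2} = \frac{1}{4}$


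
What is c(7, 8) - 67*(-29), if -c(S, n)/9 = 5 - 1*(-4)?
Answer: 1862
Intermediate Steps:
c(S, n) = -81 (c(S, n) = -9*(5 - 1*(-4)) = -9*(5 + 4) = -9*9 = -81)
c(7, 8) - 67*(-29) = -81 - 67*(-29) = -81 + 1943 = 1862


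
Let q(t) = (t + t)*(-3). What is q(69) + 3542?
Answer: 3128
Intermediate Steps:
q(t) = -6*t (q(t) = (2*t)*(-3) = -6*t)
q(69) + 3542 = -6*69 + 3542 = -414 + 3542 = 3128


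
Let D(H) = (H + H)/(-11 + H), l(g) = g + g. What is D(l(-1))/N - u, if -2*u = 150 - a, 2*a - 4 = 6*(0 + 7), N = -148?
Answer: 61085/962 ≈ 63.498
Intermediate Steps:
l(g) = 2*g
a = 23 (a = 2 + (6*(0 + 7))/2 = 2 + (6*7)/2 = 2 + (½)*42 = 2 + 21 = 23)
D(H) = 2*H/(-11 + H) (D(H) = (2*H)/(-11 + H) = 2*H/(-11 + H))
u = -127/2 (u = -(150 - 1*23)/2 = -(150 - 23)/2 = -½*127 = -127/2 ≈ -63.500)
D(l(-1))/N - u = (2*(2*(-1))/(-11 + 2*(-1)))/(-148) - 1*(-127/2) = (2*(-2)/(-11 - 2))*(-1/148) + 127/2 = (2*(-2)/(-13))*(-1/148) + 127/2 = (2*(-2)*(-1/13))*(-1/148) + 127/2 = (4/13)*(-1/148) + 127/2 = -1/481 + 127/2 = 61085/962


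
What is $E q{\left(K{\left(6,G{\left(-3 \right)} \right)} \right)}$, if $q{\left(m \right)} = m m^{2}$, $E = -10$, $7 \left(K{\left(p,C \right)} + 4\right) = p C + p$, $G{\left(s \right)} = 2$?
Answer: $\frac{10000}{343} \approx 29.155$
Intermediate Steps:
$K{\left(p,C \right)} = -4 + \frac{p}{7} + \frac{C p}{7}$ ($K{\left(p,C \right)} = -4 + \frac{p C + p}{7} = -4 + \frac{C p + p}{7} = -4 + \frac{p + C p}{7} = -4 + \left(\frac{p}{7} + \frac{C p}{7}\right) = -4 + \frac{p}{7} + \frac{C p}{7}$)
$q{\left(m \right)} = m^{3}$
$E q{\left(K{\left(6,G{\left(-3 \right)} \right)} \right)} = - 10 \left(-4 + \frac{1}{7} \cdot 6 + \frac{1}{7} \cdot 2 \cdot 6\right)^{3} = - 10 \left(-4 + \frac{6}{7} + \frac{12}{7}\right)^{3} = - 10 \left(- \frac{10}{7}\right)^{3} = \left(-10\right) \left(- \frac{1000}{343}\right) = \frac{10000}{343}$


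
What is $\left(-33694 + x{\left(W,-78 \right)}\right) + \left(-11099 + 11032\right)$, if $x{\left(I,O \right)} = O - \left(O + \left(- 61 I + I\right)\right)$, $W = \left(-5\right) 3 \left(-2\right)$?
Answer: $-31961$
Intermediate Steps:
$W = 30$ ($W = \left(-15\right) \left(-2\right) = 30$)
$x{\left(I,O \right)} = 60 I$ ($x{\left(I,O \right)} = O - \left(O - 60 I\right) = O + \left(- O + 60 I\right) = 60 I$)
$\left(-33694 + x{\left(W,-78 \right)}\right) + \left(-11099 + 11032\right) = \left(-33694 + 60 \cdot 30\right) + \left(-11099 + 11032\right) = \left(-33694 + 1800\right) - 67 = -31894 - 67 = -31961$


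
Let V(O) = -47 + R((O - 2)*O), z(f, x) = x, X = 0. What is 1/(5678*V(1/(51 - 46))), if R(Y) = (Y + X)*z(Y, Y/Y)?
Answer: -25/6722752 ≈ -3.7187e-6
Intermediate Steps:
R(Y) = Y (R(Y) = (Y + 0)*(Y/Y) = Y*1 = Y)
V(O) = -47 + O*(-2 + O) (V(O) = -47 + (O - 2)*O = -47 + (-2 + O)*O = -47 + O*(-2 + O))
1/(5678*V(1/(51 - 46))) = 1/(5678*(-47 + (-2 + 1/(51 - 46))/(51 - 46))) = 1/(5678*(-47 + (-2 + 1/5)/5)) = 1/(5678*(-47 + (1/5)*(-9/5))) = 1/(5678*(-47 - 9/25)) = 1/(5678*(-1184/25)) = (1/5678)*(-25/1184) = -25/6722752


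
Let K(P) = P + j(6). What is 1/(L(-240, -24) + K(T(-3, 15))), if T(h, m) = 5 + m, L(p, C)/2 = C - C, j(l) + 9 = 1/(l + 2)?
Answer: 8/89 ≈ 0.089888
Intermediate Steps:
j(l) = -9 + 1/(2 + l) (j(l) = -9 + 1/(l + 2) = -9 + 1/(2 + l))
L(p, C) = 0 (L(p, C) = 2*(C - C) = 2*0 = 0)
K(P) = -71/8 + P (K(P) = P + (-17 - 9*6)/(2 + 6) = P + (-17 - 54)/8 = P + (⅛)*(-71) = P - 71/8 = -71/8 + P)
1/(L(-240, -24) + K(T(-3, 15))) = 1/(0 + (-71/8 + (5 + 15))) = 1/(0 + (-71/8 + 20)) = 1/(0 + 89/8) = 1/(89/8) = 8/89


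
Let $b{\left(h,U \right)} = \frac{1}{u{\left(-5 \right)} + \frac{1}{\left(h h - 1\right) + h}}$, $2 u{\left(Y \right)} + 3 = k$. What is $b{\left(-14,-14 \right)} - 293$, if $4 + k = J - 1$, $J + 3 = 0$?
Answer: $- \frac{583139}{1989} \approx -293.18$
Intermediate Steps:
$J = -3$ ($J = -3 + 0 = -3$)
$k = -8$ ($k = -4 - 4 = -8$)
$u{\left(Y \right)} = - \frac{11}{2}$ ($u{\left(Y \right)} = - \frac{3}{2} + \frac{1}{2} \left(-8\right) = - \frac{3}{2} - 4 = - \frac{11}{2}$)
$b{\left(h,U \right)} = \frac{1}{- \frac{11}{2} + \frac{1}{-1 + h + h^{2}}}$ ($b{\left(h,U \right)} = \frac{1}{- \frac{11}{2} + \frac{1}{\left(h h - 1\right) + h}} = \frac{1}{- \frac{11}{2} + \frac{1}{\left(h^{2} - 1\right) + h}} = \frac{1}{- \frac{11}{2} + \frac{1}{\left(-1 + h^{2}\right) + h}} = \frac{1}{- \frac{11}{2} + \frac{1}{-1 + h + h^{2}}}$)
$b{\left(-14,-14 \right)} - 293 = \frac{2 \left(1 - -14 - \left(-14\right)^{2}\right)}{-13 + 11 \left(-14\right) + 11 \left(-14\right)^{2}} - 293 = \frac{2 \left(1 + 14 - 196\right)}{-13 - 154 + 11 \cdot 196} - 293 = \frac{2 \left(1 + 14 - 196\right)}{-13 - 154 + 2156} - 293 = 2 \cdot \frac{1}{1989} \left(-181\right) - 293 = - \frac{362}{1989} - 293 = - \frac{583139}{1989}$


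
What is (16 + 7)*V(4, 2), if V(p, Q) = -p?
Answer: -92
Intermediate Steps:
(16 + 7)*V(4, 2) = (16 + 7)*(-1*4) = 23*(-4) = -92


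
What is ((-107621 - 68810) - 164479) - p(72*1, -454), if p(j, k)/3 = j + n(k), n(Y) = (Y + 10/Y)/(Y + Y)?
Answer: -70311835805/206116 ≈ -3.4113e+5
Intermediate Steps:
n(Y) = (Y + 10/Y)/(2*Y) (n(Y) = (Y + 10/Y)/((2*Y)) = (Y + 10/Y)*(1/(2*Y)) = (Y + 10/Y)/(2*Y))
p(j, k) = 3/2 + 3*j + 15/k² (p(j, k) = 3*(j + (½ + 5/k²)) = 3*(½ + j + 5/k²) = 3/2 + 3*j + 15/k²)
((-107621 - 68810) - 164479) - p(72*1, -454) = ((-107621 - 68810) - 164479) - (3/2 + 3*(72*1) + 15/(-454)²) = (-176431 - 164479) - (3/2 + 3*72 + 15*(1/206116)) = -340910 - (3/2 + 216 + 15/206116) = -340910 - 1*44830245/206116 = -340910 - 44830245/206116 = -70311835805/206116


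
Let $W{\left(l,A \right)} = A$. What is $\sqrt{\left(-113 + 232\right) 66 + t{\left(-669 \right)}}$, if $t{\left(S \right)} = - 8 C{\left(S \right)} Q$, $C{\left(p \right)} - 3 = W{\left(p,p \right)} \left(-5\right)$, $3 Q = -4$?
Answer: $\sqrt{43566} \approx 208.72$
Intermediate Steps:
$Q = - \frac{4}{3}$ ($Q = \frac{1}{3} \left(-4\right) = - \frac{4}{3} \approx -1.3333$)
$C{\left(p \right)} = 3 - 5 p$ ($C{\left(p \right)} = 3 + p \left(-5\right) = 3 - 5 p$)
$t{\left(S \right)} = 32 - \frac{160 S}{3}$ ($t{\left(S \right)} = - 8 \left(3 - 5 S\right) \left(- \frac{4}{3}\right) = \left(-24 + 40 S\right) \left(- \frac{4}{3}\right) = 32 - \frac{160 S}{3}$)
$\sqrt{\left(-113 + 232\right) 66 + t{\left(-669 \right)}} = \sqrt{\left(-113 + 232\right) 66 + \left(32 - -35680\right)} = \sqrt{119 \cdot 66 + \left(32 + 35680\right)} = \sqrt{7854 + 35712} = \sqrt{43566}$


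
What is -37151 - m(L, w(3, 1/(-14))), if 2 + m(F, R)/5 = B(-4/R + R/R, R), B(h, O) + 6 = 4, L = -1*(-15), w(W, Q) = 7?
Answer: -37131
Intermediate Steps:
L = 15
B(h, O) = -2 (B(h, O) = -6 + 4 = -2)
m(F, R) = -20 (m(F, R) = -10 + 5*(-2) = -10 - 10 = -20)
-37151 - m(L, w(3, 1/(-14))) = -37151 - 1*(-20) = -37151 + 20 = -37131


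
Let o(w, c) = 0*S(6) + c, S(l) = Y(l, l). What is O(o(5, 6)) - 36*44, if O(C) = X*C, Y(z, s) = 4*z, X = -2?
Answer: -1596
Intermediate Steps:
S(l) = 4*l
o(w, c) = c (o(w, c) = 0*(4*6) + c = 0*24 + c = 0 + c = c)
O(C) = -2*C
O(o(5, 6)) - 36*44 = -2*6 - 36*44 = -12 - 1584 = -1596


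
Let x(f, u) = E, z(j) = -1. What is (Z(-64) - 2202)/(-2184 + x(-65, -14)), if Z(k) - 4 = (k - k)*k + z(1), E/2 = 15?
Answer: 733/718 ≈ 1.0209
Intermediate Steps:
E = 30 (E = 2*15 = 30)
x(f, u) = 30
Z(k) = 3 (Z(k) = 4 + ((k - k)*k - 1) = 4 + (0*k - 1) = 4 + (0 - 1) = 4 - 1 = 3)
(Z(-64) - 2202)/(-2184 + x(-65, -14)) = (3 - 2202)/(-2184 + 30) = -2199/(-2154) = -2199*(-1/2154) = 733/718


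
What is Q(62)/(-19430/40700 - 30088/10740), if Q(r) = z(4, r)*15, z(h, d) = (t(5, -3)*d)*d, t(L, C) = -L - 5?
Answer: 1260211194000/7166299 ≈ 1.7585e+5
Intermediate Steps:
t(L, C) = -5 - L
z(h, d) = -10*d² (z(h, d) = ((-5 - 1*5)*d)*d = ((-5 - 5)*d)*d = (-10*d)*d = -10*d²)
Q(r) = -150*r² (Q(r) = -10*r²*15 = -150*r²)
Q(62)/(-19430/40700 - 30088/10740) = (-150*62²)/(-19430/40700 - 30088/10740) = (-150*3844)/(-19430*1/40700 - 30088*1/10740) = -576600/(-1943/4070 - 7522/2685) = -576600/(-7166299/2185590) = -576600*(-2185590/7166299) = 1260211194000/7166299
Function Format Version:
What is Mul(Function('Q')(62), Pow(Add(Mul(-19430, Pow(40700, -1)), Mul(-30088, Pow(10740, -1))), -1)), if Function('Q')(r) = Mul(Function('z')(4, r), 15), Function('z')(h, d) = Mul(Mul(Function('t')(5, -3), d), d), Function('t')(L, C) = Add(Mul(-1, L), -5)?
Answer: Rational(1260211194000, 7166299) ≈ 1.7585e+5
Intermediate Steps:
Function('t')(L, C) = Add(-5, Mul(-1, L))
Function('z')(h, d) = Mul(-10, Pow(d, 2)) (Function('z')(h, d) = Mul(Mul(Add(-5, Mul(-1, 5)), d), d) = Mul(Mul(Add(-5, -5), d), d) = Mul(Mul(-10, d), d) = Mul(-10, Pow(d, 2)))
Function('Q')(r) = Mul(-150, Pow(r, 2)) (Function('Q')(r) = Mul(Mul(-10, Pow(r, 2)), 15) = Mul(-150, Pow(r, 2)))
Mul(Function('Q')(62), Pow(Add(Mul(-19430, Pow(40700, -1)), Mul(-30088, Pow(10740, -1))), -1)) = Mul(Mul(-150, Pow(62, 2)), Pow(Add(Mul(-19430, Pow(40700, -1)), Mul(-30088, Pow(10740, -1))), -1)) = Mul(Mul(-150, 3844), Pow(Add(Mul(-19430, Rational(1, 40700)), Mul(-30088, Rational(1, 10740))), -1)) = Mul(-576600, Pow(Add(Rational(-1943, 4070), Rational(-7522, 2685)), -1)) = Mul(-576600, Pow(Rational(-7166299, 2185590), -1)) = Mul(-576600, Rational(-2185590, 7166299)) = Rational(1260211194000, 7166299)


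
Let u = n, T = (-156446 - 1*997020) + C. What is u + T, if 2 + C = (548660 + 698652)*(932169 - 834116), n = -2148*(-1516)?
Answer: 122304786436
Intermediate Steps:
n = 3256368
C = 122302683534 (C = -2 + (548660 + 698652)*(932169 - 834116) = -2 + 1247312*98053 = -2 + 122302683536 = 122302683534)
T = 122301530068 (T = (-156446 - 1*997020) + 122302683534 = (-156446 - 997020) + 122302683534 = -1153466 + 122302683534 = 122301530068)
u = 3256368
u + T = 3256368 + 122301530068 = 122304786436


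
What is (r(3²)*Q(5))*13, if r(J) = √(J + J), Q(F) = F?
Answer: 195*√2 ≈ 275.77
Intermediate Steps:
r(J) = √2*√J (r(J) = √(2*J) = √2*√J)
(r(3²)*Q(5))*13 = ((√2*√(3²))*5)*13 = ((√2*√9)*5)*13 = ((√2*3)*5)*13 = ((3*√2)*5)*13 = (15*√2)*13 = 195*√2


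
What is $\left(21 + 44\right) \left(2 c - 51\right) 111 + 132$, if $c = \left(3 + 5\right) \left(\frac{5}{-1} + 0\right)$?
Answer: $-945033$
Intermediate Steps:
$c = -40$ ($c = 8 \left(5 \left(-1\right) + 0\right) = 8 \left(-5 + 0\right) = 8 \left(-5\right) = -40$)
$\left(21 + 44\right) \left(2 c - 51\right) 111 + 132 = \left(21 + 44\right) \left(2 \left(-40\right) - 51\right) 111 + 132 = 65 \left(-80 - 51\right) 111 + 132 = 65 \left(-131\right) 111 + 132 = \left(-8515\right) 111 + 132 = -945165 + 132 = -945033$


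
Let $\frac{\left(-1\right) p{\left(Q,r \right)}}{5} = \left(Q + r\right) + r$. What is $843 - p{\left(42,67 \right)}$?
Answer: $1723$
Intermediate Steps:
$p{\left(Q,r \right)} = - 10 r - 5 Q$ ($p{\left(Q,r \right)} = - 5 \left(\left(Q + r\right) + r\right) = - 5 \left(Q + 2 r\right) = - 10 r - 5 Q$)
$843 - p{\left(42,67 \right)} = 843 - \left(\left(-10\right) 67 - 210\right) = 843 - \left(-670 - 210\right) = 843 - -880 = 843 + 880 = 1723$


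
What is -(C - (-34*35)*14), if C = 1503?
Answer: -18163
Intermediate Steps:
-(C - (-34*35)*14) = -(1503 - (-34*35)*14) = -(1503 - (-1190)*14) = -(1503 - 1*(-16660)) = -(1503 + 16660) = -1*18163 = -18163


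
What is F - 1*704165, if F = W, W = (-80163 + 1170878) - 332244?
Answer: 54306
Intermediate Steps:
W = 758471 (W = 1090715 - 332244 = 758471)
F = 758471
F - 1*704165 = 758471 - 1*704165 = 758471 - 704165 = 54306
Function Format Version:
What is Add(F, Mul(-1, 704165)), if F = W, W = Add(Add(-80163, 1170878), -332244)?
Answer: 54306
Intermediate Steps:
W = 758471 (W = Add(1090715, -332244) = 758471)
F = 758471
Add(F, Mul(-1, 704165)) = Add(758471, Mul(-1, 704165)) = Add(758471, -704165) = 54306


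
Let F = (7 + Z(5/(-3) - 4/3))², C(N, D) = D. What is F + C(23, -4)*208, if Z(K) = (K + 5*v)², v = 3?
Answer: 21969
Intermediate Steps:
Z(K) = (15 + K)² (Z(K) = (K + 5*3)² = (K + 15)² = (15 + K)²)
F = 22801 (F = (7 + (15 + (5/(-3) - 4/3))²)² = (7 + (15 + (5*(-⅓) - 4*⅓))²)² = (7 + (15 + (-5/3 - 4/3))²)² = (7 + (15 - 3)²)² = (7 + 12²)² = (7 + 144)² = 151² = 22801)
F + C(23, -4)*208 = 22801 - 4*208 = 22801 - 832 = 21969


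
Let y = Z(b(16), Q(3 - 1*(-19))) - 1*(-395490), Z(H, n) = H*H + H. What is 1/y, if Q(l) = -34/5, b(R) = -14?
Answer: 1/395672 ≈ 2.5273e-6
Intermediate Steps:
Q(l) = -34/5 (Q(l) = -34*⅕ = -34/5)
Z(H, n) = H + H² (Z(H, n) = H² + H = H + H²)
y = 395672 (y = -14*(1 - 14) - 1*(-395490) = -14*(-13) + 395490 = 182 + 395490 = 395672)
1/y = 1/395672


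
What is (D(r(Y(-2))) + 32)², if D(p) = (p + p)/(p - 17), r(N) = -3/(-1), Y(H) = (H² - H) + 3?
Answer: 48841/49 ≈ 996.75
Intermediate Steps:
Y(H) = 3 + H² - H
r(N) = 3 (r(N) = -3*(-1) = 3)
D(p) = 2*p/(-17 + p) (D(p) = (2*p)/(-17 + p) = 2*p/(-17 + p))
(D(r(Y(-2))) + 32)² = (2*3/(-17 + 3) + 32)² = (2*3/(-14) + 32)² = (2*3*(-1/14) + 32)² = (-3/7 + 32)² = (221/7)² = 48841/49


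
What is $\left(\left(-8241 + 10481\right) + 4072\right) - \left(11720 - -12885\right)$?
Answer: $-18293$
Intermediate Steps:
$\left(\left(-8241 + 10481\right) + 4072\right) - \left(11720 - -12885\right) = \left(2240 + 4072\right) - \left(11720 + 12885\right) = 6312 - 24605 = -18293$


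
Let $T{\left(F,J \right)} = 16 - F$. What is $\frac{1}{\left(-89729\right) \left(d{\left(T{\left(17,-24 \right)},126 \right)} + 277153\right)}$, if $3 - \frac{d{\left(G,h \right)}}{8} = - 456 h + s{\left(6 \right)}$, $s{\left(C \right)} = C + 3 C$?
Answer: $- \frac{1}{66097342457} \approx -1.5129 \cdot 10^{-11}$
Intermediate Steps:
$s{\left(C \right)} = 4 C$
$d{\left(G,h \right)} = -168 + 3648 h$ ($d{\left(G,h \right)} = 24 - 8 \left(- 456 h + 4 \cdot 6\right) = 24 - 8 \left(- 456 h + 24\right) = 24 - 8 \left(24 - 456 h\right) = 24 + \left(-192 + 3648 h\right) = -168 + 3648 h$)
$\frac{1}{\left(-89729\right) \left(d{\left(T{\left(17,-24 \right)},126 \right)} + 277153\right)} = \frac{1}{\left(-89729\right) \left(\left(-168 + 3648 \cdot 126\right) + 277153\right)} = - \frac{1}{89729 \left(\left(-168 + 459648\right) + 277153\right)} = - \frac{1}{89729 \left(459480 + 277153\right)} = - \frac{1}{89729 \cdot 736633} = \left(- \frac{1}{89729}\right) \frac{1}{736633} = - \frac{1}{66097342457}$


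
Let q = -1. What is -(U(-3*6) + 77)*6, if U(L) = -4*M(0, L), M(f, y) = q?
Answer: -486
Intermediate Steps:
M(f, y) = -1
U(L) = 4 (U(L) = -4*(-1) = 4)
-(U(-3*6) + 77)*6 = -(4 + 77)*6 = -81*6 = -1*486 = -486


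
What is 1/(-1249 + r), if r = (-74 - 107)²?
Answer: 1/31512 ≈ 3.1734e-5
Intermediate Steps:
r = 32761 (r = (-181)² = 32761)
1/(-1249 + r) = 1/(-1249 + 32761) = 1/31512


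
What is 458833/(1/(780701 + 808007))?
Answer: 728951657764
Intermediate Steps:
458833/(1/(780701 + 808007)) = 458833/(1/1588708) = 458833*1588708 = 728951657764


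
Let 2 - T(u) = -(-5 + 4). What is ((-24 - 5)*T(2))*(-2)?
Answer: 58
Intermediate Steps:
T(u) = 1 (T(u) = 2 - (-1)*(-5 + 4) = 2 - (-1)*(-1) = 2 - 1*1 = 2 - 1 = 1)
((-24 - 5)*T(2))*(-2) = ((-24 - 5)*1)*(-2) = -29*1*(-2) = -29*(-2) = 58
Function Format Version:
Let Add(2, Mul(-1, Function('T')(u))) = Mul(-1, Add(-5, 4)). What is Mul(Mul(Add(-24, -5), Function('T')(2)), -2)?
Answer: 58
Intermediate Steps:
Function('T')(u) = 1 (Function('T')(u) = Add(2, Mul(-1, Mul(-1, Add(-5, 4)))) = Add(2, Mul(-1, Mul(-1, -1))) = Add(2, Mul(-1, 1)) = Add(2, -1) = 1)
Mul(Mul(Add(-24, -5), Function('T')(2)), -2) = Mul(Mul(Add(-24, -5), 1), -2) = Mul(Mul(-29, 1), -2) = Mul(-29, -2) = 58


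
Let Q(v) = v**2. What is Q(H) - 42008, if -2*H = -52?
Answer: -41332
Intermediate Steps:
H = 26 (H = -1/2*(-52) = 26)
Q(H) - 42008 = 26**2 - 42008 = 676 - 42008 = -41332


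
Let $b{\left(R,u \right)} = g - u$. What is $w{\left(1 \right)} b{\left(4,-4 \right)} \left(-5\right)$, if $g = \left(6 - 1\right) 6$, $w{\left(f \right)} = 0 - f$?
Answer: $170$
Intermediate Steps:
$w{\left(f \right)} = - f$
$g = 30$ ($g = 5 \cdot 6 = 30$)
$b{\left(R,u \right)} = 30 - u$
$w{\left(1 \right)} b{\left(4,-4 \right)} \left(-5\right) = \left(-1\right) 1 \left(30 - -4\right) \left(-5\right) = - (30 + 4) \left(-5\right) = \left(-1\right) 34 \left(-5\right) = \left(-34\right) \left(-5\right) = 170$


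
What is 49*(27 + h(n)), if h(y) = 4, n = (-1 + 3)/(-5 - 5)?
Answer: 1519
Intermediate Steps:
n = -⅕ (n = 2/(-10) = 2*(-⅒) = -⅕ ≈ -0.20000)
49*(27 + h(n)) = 49*(27 + 4) = 49*31 = 1519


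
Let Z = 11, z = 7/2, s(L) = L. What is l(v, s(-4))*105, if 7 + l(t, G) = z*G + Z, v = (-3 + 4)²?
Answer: -1050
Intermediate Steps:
z = 7/2 (z = 7*(½) = 7/2 ≈ 3.5000)
v = 1 (v = 1² = 1)
l(t, G) = 4 + 7*G/2 (l(t, G) = -7 + (7*G/2 + 11) = -7 + (11 + 7*G/2) = 4 + 7*G/2)
l(v, s(-4))*105 = (4 + (7/2)*(-4))*105 = (4 - 14)*105 = -10*105 = -1050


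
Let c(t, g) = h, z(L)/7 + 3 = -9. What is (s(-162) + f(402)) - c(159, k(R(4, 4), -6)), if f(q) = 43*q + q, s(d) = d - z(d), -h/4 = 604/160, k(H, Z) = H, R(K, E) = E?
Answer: 176251/10 ≈ 17625.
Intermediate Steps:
z(L) = -84 (z(L) = -21 + 7*(-9) = -21 - 63 = -84)
h = -151/10 (h = -2416/160 = -4*151/40 = -151/10 ≈ -15.100)
c(t, g) = -151/10
s(d) = 84 + d (s(d) = d - 1*(-84) = d + 84 = 84 + d)
f(q) = 44*q
(s(-162) + f(402)) - c(159, k(R(4, 4), -6)) = ((84 - 162) + 44*402) - 1*(-151/10) = (-78 + 17688) + 151/10 = 17610 + 151/10 = 176251/10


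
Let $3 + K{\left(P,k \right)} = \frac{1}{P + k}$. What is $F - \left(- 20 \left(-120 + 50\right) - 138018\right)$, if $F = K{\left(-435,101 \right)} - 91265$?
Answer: $\frac{15146899}{334} \approx 45350.0$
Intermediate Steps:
$K{\left(P,k \right)} = -3 + \frac{1}{P + k}$
$F = - \frac{30483513}{334}$ ($F = \frac{1 - -1305 - 303}{-435 + 101} - 91265 = \frac{1 + 1305 - 303}{-334} - 91265 = \left(- \frac{1}{334}\right) 1003 - 91265 = - \frac{1003}{334} - 91265 = - \frac{30483513}{334} \approx -91268.0$)
$F - \left(- 20 \left(-120 + 50\right) - 138018\right) = - \frac{30483513}{334} - \left(- 20 \left(-120 + 50\right) - 138018\right) = - \frac{30483513}{334} - \left(\left(-20\right) \left(-70\right) - 138018\right) = - \frac{30483513}{334} - \left(1400 - 138018\right) = - \frac{30483513}{334} - -136618 = - \frac{30483513}{334} + 136618 = \frac{15146899}{334}$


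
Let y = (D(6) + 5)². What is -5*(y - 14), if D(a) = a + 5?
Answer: -1210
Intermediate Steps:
D(a) = 5 + a
y = 256 (y = ((5 + 6) + 5)² = (11 + 5)² = 16² = 256)
-5*(y - 14) = -5*(256 - 14) = -5*242 = -1210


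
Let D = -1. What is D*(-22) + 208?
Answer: 230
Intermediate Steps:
D*(-22) + 208 = -1*(-22) + 208 = 22 + 208 = 230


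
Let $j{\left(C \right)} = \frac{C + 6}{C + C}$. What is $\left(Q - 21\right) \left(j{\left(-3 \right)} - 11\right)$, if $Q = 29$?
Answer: $-92$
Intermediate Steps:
$j{\left(C \right)} = \frac{6 + C}{2 C}$
$\left(Q - 21\right) \left(j{\left(-3 \right)} - 11\right) = \left(29 - 21\right) \left(\frac{6 - 3}{2 \left(-3\right)} - 11\right) = 8 \left(\frac{1}{2} \left(- \frac{1}{3}\right) 3 - 11\right) = 8 \left(- \frac{1}{2} - 11\right) = 8 \left(- \frac{23}{2}\right) = -92$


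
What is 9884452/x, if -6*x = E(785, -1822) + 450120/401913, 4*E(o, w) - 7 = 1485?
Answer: -7945379513352/50121223 ≈ -1.5852e+5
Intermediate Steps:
E(o, w) = 373 (E(o, w) = 7/4 + (¼)*1485 = 7/4 + 1485/4 = 373)
x = -50121223/803826 (x = -(373 + 450120/401913)/6 = -(373 + 450120*(1/401913))/6 = -(373 + 150040/133971)/6 = -⅙*50121223/133971 = -50121223/803826 ≈ -62.353)
9884452/x = 9884452/(-50121223/803826) = 9884452*(-803826/50121223) = -7945379513352/50121223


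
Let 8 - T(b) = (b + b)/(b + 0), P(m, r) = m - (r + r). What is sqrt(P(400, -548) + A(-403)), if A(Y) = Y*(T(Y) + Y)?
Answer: 3*sqrt(17943) ≈ 401.85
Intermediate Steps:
P(m, r) = m - 2*r
T(b) = 6 (T(b) = 8 - (b + b)/(b + 0) = 8 - 2*b/b = 8 - 1*2 = 8 - 2 = 6)
A(Y) = Y*(6 + Y)
sqrt(P(400, -548) + A(-403)) = sqrt((400 - 2*(-548)) - 403*(6 - 403)) = sqrt((400 + 1096) - 403*(-397)) = sqrt(1496 + 159991) = sqrt(161487) = 3*sqrt(17943)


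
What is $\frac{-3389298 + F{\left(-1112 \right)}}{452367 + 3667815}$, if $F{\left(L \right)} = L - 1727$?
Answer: $- \frac{3392137}{4120182} \approx -0.8233$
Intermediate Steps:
$F{\left(L \right)} = -1727 + L$
$\frac{-3389298 + F{\left(-1112 \right)}}{452367 + 3667815} = \frac{-3389298 - 2839}{452367 + 3667815} = \frac{-3389298 - 2839}{4120182} = \left(-3392137\right) \frac{1}{4120182} = - \frac{3392137}{4120182}$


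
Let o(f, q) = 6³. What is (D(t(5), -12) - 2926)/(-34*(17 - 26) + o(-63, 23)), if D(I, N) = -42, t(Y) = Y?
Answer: -1484/261 ≈ -5.6858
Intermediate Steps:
o(f, q) = 216
(D(t(5), -12) - 2926)/(-34*(17 - 26) + o(-63, 23)) = (-42 - 2926)/(-34*(17 - 26) + 216) = -2968/(-34*(-9) + 216) = -2968/(306 + 216) = -2968/522 = -2968*1/522 = -1484/261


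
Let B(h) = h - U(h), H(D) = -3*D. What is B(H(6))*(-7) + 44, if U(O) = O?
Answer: 44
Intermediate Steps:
B(h) = 0 (B(h) = h - h = 0)
B(H(6))*(-7) + 44 = 0*(-7) + 44 = 0 + 44 = 44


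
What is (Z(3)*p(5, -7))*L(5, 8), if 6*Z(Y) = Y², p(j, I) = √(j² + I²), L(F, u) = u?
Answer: 12*√74 ≈ 103.23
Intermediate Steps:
p(j, I) = √(I² + j²)
Z(Y) = Y²/6
(Z(3)*p(5, -7))*L(5, 8) = (((⅙)*3²)*√((-7)² + 5²))*8 = (((⅙)*9)*√(49 + 25))*8 = (3*√74/2)*8 = 12*√74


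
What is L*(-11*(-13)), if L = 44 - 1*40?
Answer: 572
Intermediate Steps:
L = 4 (L = 44 - 40 = 4)
L*(-11*(-13)) = 4*(-11*(-13)) = 4*143 = 572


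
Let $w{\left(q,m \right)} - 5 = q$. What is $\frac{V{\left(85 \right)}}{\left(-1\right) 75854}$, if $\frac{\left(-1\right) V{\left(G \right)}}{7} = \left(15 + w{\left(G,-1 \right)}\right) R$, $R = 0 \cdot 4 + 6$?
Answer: $\frac{2205}{37927} \approx 0.058138$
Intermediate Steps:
$w{\left(q,m \right)} = 5 + q$
$R = 6$ ($R = 0 + 6 = 6$)
$V{\left(G \right)} = -840 - 42 G$ ($V{\left(G \right)} = - 7 \left(15 + \left(5 + G\right)\right) 6 = - 7 \left(20 + G\right) 6 = - 7 \left(120 + 6 G\right) = -840 - 42 G$)
$\frac{V{\left(85 \right)}}{\left(-1\right) 75854} = \frac{-840 - 3570}{\left(-1\right) 75854} = \frac{-840 - 3570}{-75854} = \left(-4410\right) \left(- \frac{1}{75854}\right) = \frac{2205}{37927}$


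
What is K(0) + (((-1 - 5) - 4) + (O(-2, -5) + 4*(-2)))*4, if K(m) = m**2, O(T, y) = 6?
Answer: -48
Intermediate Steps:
K(0) + (((-1 - 5) - 4) + (O(-2, -5) + 4*(-2)))*4 = 0**2 + (((-1 - 5) - 4) + (6 + 4*(-2)))*4 = 0 + ((-6 - 4) + (6 - 8))*4 = 0 + (-10 - 2)*4 = 0 - 12*4 = 0 - 48 = -48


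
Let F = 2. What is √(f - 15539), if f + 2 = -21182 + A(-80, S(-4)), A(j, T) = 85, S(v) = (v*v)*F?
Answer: I*√36638 ≈ 191.41*I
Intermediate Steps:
S(v) = 2*v² (S(v) = (v*v)*2 = v²*2 = 2*v²)
f = -21099 (f = -2 + (-21182 + 85) = -2 - 21097 = -21099)
√(f - 15539) = √(-21099 - 15539) = √(-36638) = I*√36638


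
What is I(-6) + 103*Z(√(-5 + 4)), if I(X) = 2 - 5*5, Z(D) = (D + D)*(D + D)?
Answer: -435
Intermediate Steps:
Z(D) = 4*D² (Z(D) = (2*D)*(2*D) = 4*D²)
I(X) = -23 (I(X) = 2 - 1*25 = 2 - 25 = -23)
I(-6) + 103*Z(√(-5 + 4)) = -23 + 103*(4*(√(-5 + 4))²) = -23 + 103*(4*(√(-1))²) = -23 + 103*(4*I²) = -23 + 103*(4*(-1)) = -23 + 103*(-4) = -23 - 412 = -435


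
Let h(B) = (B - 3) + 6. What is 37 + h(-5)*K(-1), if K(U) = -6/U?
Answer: 25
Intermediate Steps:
h(B) = 3 + B (h(B) = (-3 + B) + 6 = 3 + B)
37 + h(-5)*K(-1) = 37 + (3 - 5)*(-6/(-1)) = 37 - (-12)*(-1) = 37 - 2*6 = 37 - 12 = 25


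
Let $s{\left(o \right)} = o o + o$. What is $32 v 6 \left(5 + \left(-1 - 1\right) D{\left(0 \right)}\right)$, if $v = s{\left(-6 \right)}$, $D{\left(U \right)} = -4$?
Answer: $74880$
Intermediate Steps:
$s{\left(o \right)} = o + o^{2}$ ($s{\left(o \right)} = o^{2} + o = o + o^{2}$)
$v = 30$ ($v = - 6 \left(1 - 6\right) = \left(-6\right) \left(-5\right) = 30$)
$32 v 6 \left(5 + \left(-1 - 1\right) D{\left(0 \right)}\right) = 32 \cdot 30 \cdot 6 \left(5 + \left(-1 - 1\right) \left(-4\right)\right) = 960 \cdot 6 \left(5 - -8\right) = 960 \cdot 6 \left(5 + 8\right) = 960 \cdot 6 \cdot 13 = 960 \cdot 78 = 74880$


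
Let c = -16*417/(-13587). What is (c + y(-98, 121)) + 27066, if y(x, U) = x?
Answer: 122140296/4529 ≈ 26969.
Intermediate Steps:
c = 2224/4529 (c = -6672*(-1/13587) = 2224/4529 ≈ 0.49106)
(c + y(-98, 121)) + 27066 = (2224/4529 - 98) + 27066 = -441618/4529 + 27066 = 122140296/4529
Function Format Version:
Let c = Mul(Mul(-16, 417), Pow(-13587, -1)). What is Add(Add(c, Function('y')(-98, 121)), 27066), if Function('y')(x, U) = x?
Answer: Rational(122140296, 4529) ≈ 26969.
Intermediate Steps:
c = Rational(2224, 4529) (c = Mul(-6672, Rational(-1, 13587)) = Rational(2224, 4529) ≈ 0.49106)
Add(Add(c, Function('y')(-98, 121)), 27066) = Add(Add(Rational(2224, 4529), -98), 27066) = Add(Rational(-441618, 4529), 27066) = Rational(122140296, 4529)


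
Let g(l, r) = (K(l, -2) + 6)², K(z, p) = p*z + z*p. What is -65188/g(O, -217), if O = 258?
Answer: -16297/263169 ≈ -0.061926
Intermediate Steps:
K(z, p) = 2*p*z (K(z, p) = p*z + p*z = 2*p*z)
g(l, r) = (6 - 4*l)² (g(l, r) = (2*(-2)*l + 6)² = (-4*l + 6)² = (6 - 4*l)²)
-65188/g(O, -217) = -65188*1/(4*(-3 + 2*258)²) = -65188*1/(4*(-3 + 516)²) = -65188/(4*513²) = -65188/(4*263169) = -65188/1052676 = -65188*1/1052676 = -16297/263169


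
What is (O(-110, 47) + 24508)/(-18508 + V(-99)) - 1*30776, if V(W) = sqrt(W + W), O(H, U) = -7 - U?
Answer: -5271328176972/171273131 - 36681*I*sqrt(22)/171273131 ≈ -30777.0 - 0.0010045*I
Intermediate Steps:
V(W) = sqrt(2)*sqrt(W) (V(W) = sqrt(2*W) = sqrt(2)*sqrt(W))
(O(-110, 47) + 24508)/(-18508 + V(-99)) - 1*30776 = ((-7 - 1*47) + 24508)/(-18508 + sqrt(2)*sqrt(-99)) - 1*30776 = ((-7 - 47) + 24508)/(-18508 + sqrt(2)*(3*I*sqrt(11))) - 30776 = (-54 + 24508)/(-18508 + 3*I*sqrt(22)) - 30776 = 24454/(-18508 + 3*I*sqrt(22)) - 30776 = -30776 + 24454/(-18508 + 3*I*sqrt(22))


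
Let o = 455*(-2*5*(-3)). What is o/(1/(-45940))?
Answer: -627081000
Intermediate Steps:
o = 13650 (o = 455*(-10*(-3)) = 455*30 = 13650)
o/(1/(-45940)) = 13650/(1/(-45940)) = 13650/(-1/45940) = 13650*(-45940) = -627081000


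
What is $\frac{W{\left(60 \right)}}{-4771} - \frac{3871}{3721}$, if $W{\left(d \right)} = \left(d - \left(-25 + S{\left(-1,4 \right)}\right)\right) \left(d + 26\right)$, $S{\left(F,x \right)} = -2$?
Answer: $- \frac{46309063}{17752891} \approx -2.6085$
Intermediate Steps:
$W{\left(d \right)} = \left(26 + d\right) \left(27 + d\right)$ ($W{\left(d \right)} = \left(d + \left(25 - -2\right)\right) \left(d + 26\right) = \left(d + \left(25 + 2\right)\right) \left(26 + d\right) = \left(d + 27\right) \left(26 + d\right) = \left(27 + d\right) \left(26 + d\right) = \left(26 + d\right) \left(27 + d\right)$)
$\frac{W{\left(60 \right)}}{-4771} - \frac{3871}{3721} = \frac{702 + 60^{2} + 53 \cdot 60}{-4771} - \frac{3871}{3721} = \left(702 + 3600 + 3180\right) \left(- \frac{1}{4771}\right) - \frac{3871}{3721} = 7482 \left(- \frac{1}{4771}\right) - \frac{3871}{3721} = - \frac{7482}{4771} - \frac{3871}{3721} = - \frac{46309063}{17752891}$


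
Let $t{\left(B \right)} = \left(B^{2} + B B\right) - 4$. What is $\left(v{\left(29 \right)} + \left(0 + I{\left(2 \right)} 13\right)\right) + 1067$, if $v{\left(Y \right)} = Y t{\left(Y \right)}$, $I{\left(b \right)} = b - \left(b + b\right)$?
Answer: $49703$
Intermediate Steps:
$t{\left(B \right)} = -4 + 2 B^{2}$ ($t{\left(B \right)} = \left(B^{2} + B^{2}\right) - 4 = 2 B^{2} - 4 = -4 + 2 B^{2}$)
$I{\left(b \right)} = - b$ ($I{\left(b \right)} = b - 2 b = - b$)
$v{\left(Y \right)} = Y \left(-4 + 2 Y^{2}\right)$
$\left(v{\left(29 \right)} + \left(0 + I{\left(2 \right)} 13\right)\right) + 1067 = \left(2 \cdot 29 \left(-2 + 29^{2}\right) + \left(0 + \left(-1\right) 2 \cdot 13\right)\right) + 1067 = \left(2 \cdot 29 \left(-2 + 841\right) + \left(0 - 26\right)\right) + 1067 = \left(2 \cdot 29 \cdot 839 + \left(0 - 26\right)\right) + 1067 = \left(48662 - 26\right) + 1067 = 48636 + 1067 = 49703$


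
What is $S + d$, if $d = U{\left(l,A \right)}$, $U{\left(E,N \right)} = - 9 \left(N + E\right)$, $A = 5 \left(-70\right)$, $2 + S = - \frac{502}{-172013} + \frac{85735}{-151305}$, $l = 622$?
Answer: $- \frac{12755883528739}{5205285393} \approx -2450.6$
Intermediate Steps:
$S = - \frac{13344886675}{5205285393}$ ($S = -2 + \left(- \frac{502}{-172013} + \frac{85735}{-151305}\right) = -2 + \left(\left(-502\right) \left(- \frac{1}{172013}\right) + 85735 \left(- \frac{1}{151305}\right)\right) = -2 + \left(\frac{502}{172013} - \frac{17147}{30261}\right) = -2 - \frac{2934315889}{5205285393} = - \frac{13344886675}{5205285393} \approx -2.5637$)
$A = -350$
$U{\left(E,N \right)} = - 9 E - 9 N$ ($U{\left(E,N \right)} = - 9 \left(E + N\right) = - 9 E - 9 N$)
$d = -2448$ ($d = \left(-9\right) 622 - -3150 = -5598 + 3150 = -2448$)
$S + d = - \frac{13344886675}{5205285393} - 2448 = - \frac{12755883528739}{5205285393}$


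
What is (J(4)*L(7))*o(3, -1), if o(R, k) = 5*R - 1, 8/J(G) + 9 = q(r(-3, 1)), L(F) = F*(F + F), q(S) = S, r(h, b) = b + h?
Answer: -10976/11 ≈ -997.82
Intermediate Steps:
L(F) = 2*F² (L(F) = F*(2*F) = 2*F²)
J(G) = -8/11 (J(G) = 8/(-9 + (1 - 3)) = 8/(-9 - 2) = 8/(-11) = 8*(-1/11) = -8/11)
o(R, k) = -1 + 5*R
(J(4)*L(7))*o(3, -1) = (-16*7²/11)*(-1 + 5*3) = (-16*49/11)*(-1 + 15) = -8/11*98*14 = -784/11*14 = -10976/11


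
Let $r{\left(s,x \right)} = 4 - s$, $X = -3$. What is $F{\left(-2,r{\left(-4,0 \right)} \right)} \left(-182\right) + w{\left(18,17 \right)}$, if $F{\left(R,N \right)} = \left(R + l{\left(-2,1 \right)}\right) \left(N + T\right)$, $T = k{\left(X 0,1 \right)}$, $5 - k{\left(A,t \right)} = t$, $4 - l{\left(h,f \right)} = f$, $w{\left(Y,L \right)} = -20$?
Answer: $-2204$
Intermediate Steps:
$l{\left(h,f \right)} = 4 - f$
$k{\left(A,t \right)} = 5 - t$
$T = 4$ ($T = 5 - 1 = 4$)
$F{\left(R,N \right)} = \left(3 + R\right) \left(4 + N\right)$ ($F{\left(R,N \right)} = \left(R + \left(4 - 1\right)\right) \left(N + 4\right) = \left(R + \left(4 - 1\right)\right) \left(4 + N\right) = \left(R + 3\right) \left(4 + N\right) = \left(3 + R\right) \left(4 + N\right)$)
$F{\left(-2,r{\left(-4,0 \right)} \right)} \left(-182\right) + w{\left(18,17 \right)} = \left(12 + 3 \left(4 - -4\right) + 4 \left(-2\right) + \left(4 - -4\right) \left(-2\right)\right) \left(-182\right) - 20 = \left(12 + 3 \left(4 + 4\right) - 8 + \left(4 + 4\right) \left(-2\right)\right) \left(-182\right) - 20 = \left(12 + 3 \cdot 8 - 8 + 8 \left(-2\right)\right) \left(-182\right) - 20 = \left(12 + 24 - 8 - 16\right) \left(-182\right) - 20 = 12 \left(-182\right) - 20 = -2184 - 20 = -2204$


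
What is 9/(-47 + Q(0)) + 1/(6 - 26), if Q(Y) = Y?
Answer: -227/940 ≈ -0.24149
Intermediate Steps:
9/(-47 + Q(0)) + 1/(6 - 26) = 9/(-47 + 0) + 1/(6 - 26) = 9/(-47) + 1/(-20) = 9*(-1/47) - 1/20 = -9/47 - 1/20 = -227/940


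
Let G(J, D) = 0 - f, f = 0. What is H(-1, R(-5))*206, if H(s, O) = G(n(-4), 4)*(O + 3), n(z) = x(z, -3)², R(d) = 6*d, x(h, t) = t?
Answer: 0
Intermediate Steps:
n(z) = 9 (n(z) = (-3)² = 9)
G(J, D) = 0 (G(J, D) = 0 - 1*0 = 0 + 0 = 0)
H(s, O) = 0 (H(s, O) = 0*(O + 3) = 0*(3 + O) = 0)
H(-1, R(-5))*206 = 0*206 = 0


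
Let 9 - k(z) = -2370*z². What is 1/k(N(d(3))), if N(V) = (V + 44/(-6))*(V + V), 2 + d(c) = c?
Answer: 3/1140787 ≈ 2.6298e-6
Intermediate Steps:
d(c) = -2 + c
N(V) = 2*V*(-22/3 + V) (N(V) = (V + 44*(-⅙))*(2*V) = (V - 22/3)*(2*V) = (-22/3 + V)*(2*V) = 2*V*(-22/3 + V))
k(z) = 9 + 2370*z² (k(z) = 9 - (-2370)*z² = 9 + 2370*z²)
1/k(N(d(3))) = 1/(9 + 2370*(2*(-2 + 3)*(-22 + 3*(-2 + 3))/3)²) = 1/(9 + 2370*((⅔)*1*(-22 + 3*1))²) = 1/(9 + 2370*((⅔)*1*(-22 + 3))²) = 1/(9 + 2370*((⅔)*1*(-19))²) = 1/(9 + 2370*(-38/3)²) = 1/(9 + 2370*(1444/9)) = 1/(9 + 1140760/3) = 1/(1140787/3) = 3/1140787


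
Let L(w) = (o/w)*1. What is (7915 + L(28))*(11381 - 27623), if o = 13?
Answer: -1799881593/14 ≈ -1.2856e+8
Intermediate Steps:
L(w) = 13/w (L(w) = (13/w)*1 = 13/w)
(7915 + L(28))*(11381 - 27623) = (7915 + 13/28)*(11381 - 27623) = (7915 + 13*(1/28))*(-16242) = (7915 + 13/28)*(-16242) = (221633/28)*(-16242) = -1799881593/14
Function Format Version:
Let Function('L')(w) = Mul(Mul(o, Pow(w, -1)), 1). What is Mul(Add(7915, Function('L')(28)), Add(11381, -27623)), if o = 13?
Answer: Rational(-1799881593, 14) ≈ -1.2856e+8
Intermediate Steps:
Function('L')(w) = Mul(13, Pow(w, -1)) (Function('L')(w) = Mul(Mul(13, Pow(w, -1)), 1) = Mul(13, Pow(w, -1)))
Mul(Add(7915, Function('L')(28)), Add(11381, -27623)) = Mul(Add(7915, Mul(13, Pow(28, -1))), Add(11381, -27623)) = Mul(Add(7915, Mul(13, Rational(1, 28))), -16242) = Mul(Add(7915, Rational(13, 28)), -16242) = Mul(Rational(221633, 28), -16242) = Rational(-1799881593, 14)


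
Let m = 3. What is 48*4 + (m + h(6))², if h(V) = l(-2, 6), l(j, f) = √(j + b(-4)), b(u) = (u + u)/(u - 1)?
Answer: 1003/5 + 6*I*√10/5 ≈ 200.6 + 3.7947*I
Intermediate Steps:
b(u) = 2*u/(-1 + u) (b(u) = (2*u)/(-1 + u) = 2*u/(-1 + u))
l(j, f) = √(8/5 + j) (l(j, f) = √(j + 2*(-4)/(-1 - 4)) = √(j + 2*(-4)/(-5)) = √(j + 2*(-4)*(-⅕)) = √(j + 8/5) = √(8/5 + j))
h(V) = I*√10/5 (h(V) = √(40 + 25*(-2))/5 = √(40 - 50)/5 = √(-10)/5 = (I*√10)/5 = I*√10/5)
48*4 + (m + h(6))² = 48*4 + (3 + I*√10/5)² = 192 + (3 + I*√10/5)²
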